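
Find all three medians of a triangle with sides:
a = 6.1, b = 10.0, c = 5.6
Median formula: m_a = ½√(2b² + 2c² − a²) (and cyclically). a² = 37.21, b² = 100, c² = 31.36.
m_a = ½√(2·100 + 2·31.36 − 37.21) = ½√225.51 ≈ ½·15.017 ≈ 7.5085
m_b = ½√(2·37.21 + 2·31.36 − 100) = ½√37.14 ≈ ½·6.09426 ≈ 3.04713
m_c = ½√(2·37.21 + 2·100 − 31.36) = ½√243.06 ≈ ½·15.5904 ≈ 7.79519

m_a = 7.508, m_b = 3.047, m_c = 7.795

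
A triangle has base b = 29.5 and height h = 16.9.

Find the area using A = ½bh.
A = ½·b·h = ½·29.5·16.9 = ½·498.55 = 249.275

Area = 249.275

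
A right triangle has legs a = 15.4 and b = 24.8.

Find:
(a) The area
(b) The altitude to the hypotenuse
(a) The legs are perpendicular, so Area = ½·a·b = ½·15.4·24.8 = ½·381.92 = 190.96
(b) Hypotenuse c = √(a² + b²) = √(237.16 + 615.04) = √852.2 ≈ 29.1925
    Area = ½·c·h_c  ⇒  h_c = 2·Area/c = 381.92/29.1925 ≈ 13.0828

Area = 190.96, h_c = 13.08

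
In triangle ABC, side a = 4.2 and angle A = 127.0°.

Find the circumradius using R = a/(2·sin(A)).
R = a/(2·sin(A)) = 4.2/(2·sin(127.0°))
sin(127.0°) ≈ 0.798636
R ≈ 4.2/(2·0.798636) = 4.2/1.59727 ≈ 2.62948

R = 2.629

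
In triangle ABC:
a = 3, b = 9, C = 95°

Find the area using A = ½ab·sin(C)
A = ½·a·b·sin(C) = ½·3·9·sin(95°)
sin(95°) ≈ 0.996195
A ≈ ½·27·0.996195 = 13.5·0.996195 ≈ 13.4486

Area = 13.45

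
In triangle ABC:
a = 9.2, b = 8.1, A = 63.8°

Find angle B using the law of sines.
a/sin(A) = b/sin(B)  ⇒  sin(B) = b·sin(A)/a = 8.1·sin(63.8°)/9.2
sin(63.8°) ≈ 0.897258
sin(B) ≈ 8.1·0.897258/9.2 ≈ 7.26779/9.2 ≈ 0.789977
B = arcsin(0.789977) ≈ 52.1834°
(Since b ≤ a we need B ≤ A, so the obtuse alternative 180° − 52.1834° ≈ 127.817° is rejected.)

B = 52.18°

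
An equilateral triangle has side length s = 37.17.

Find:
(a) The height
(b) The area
(a) The height splits the triangle into two 30-60-90 halves: h = s·√3/2 = 37.17·1.73205/2 ≈ 64.3803/2 ≈ 32.1902
(b) Area = (√3/4)·s² = (√3/4)·37.17² = (√3/4)·1381.6089 ≈ 0.433013·1381.6089 ≈ 598.254

Height = 32.19, Area = 598.3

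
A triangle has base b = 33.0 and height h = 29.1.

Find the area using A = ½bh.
A = ½·b·h = ½·33.0·29.1 = ½·960.3 = 480.15

Area = 480.15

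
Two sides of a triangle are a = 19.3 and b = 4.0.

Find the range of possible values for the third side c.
Triangle inequality: |a − b| < c < a + b
|a − b| = |19.3 − 4.0| = 15.3
a + b = 19.3 + 4.0 = 23.3

15.3 < c < 23.3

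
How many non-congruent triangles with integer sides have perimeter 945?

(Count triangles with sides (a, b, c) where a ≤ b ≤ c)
Let a ≤ b ≤ c with a + b + c = 945. The only binding inequality is a + b > c, i.e. 945 − c > c, so c < 945/2; and c ≥ 945/3 since c is the largest side.
So 315 ≤ c ≤ 472. For each c, b runs from ⌈(945 − c)/2⌉ up to c (then a = 945 − b − c satisfies 1 ≤ a ≤ b automatically), giving c − ⌈(945 − c)/2⌉ + 1 choices.
Summing over c: 1 + 2 + 4 + 5 + … + 235 + 236  (158 terms, c = 315, …, 472) = 18723
Check (closed form: nearest integer to p²/48 for even p, (p+3)²/48 for odd p): (945+3)²/48 = 948²/48 = 898704/48 ≈ 18723.00 → 18723

18723 triangles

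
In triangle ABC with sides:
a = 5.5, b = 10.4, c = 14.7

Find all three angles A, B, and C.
Law of cosines for each angle (a² = 30.25, b² = 108.16, c² = 216.09):
cos(A) = (b² + c² − a²)/(2bc) = (108.16 + 216.09 − 30.25)/(2·10.4·14.7) = 294/305.76 ≈ 0.961538  ⇒  A ≈ 15.9424°
cos(B) = (a² + c² − b²)/(2ac) = (30.25 + 216.09 − 108.16)/(2·5.5·14.7) = 138.18/161.7 ≈ 0.854545  ⇒  B ≈ 31.2904°
cos(C) = (a² + b² − c²)/(2ab) = (30.25 + 108.16 − 216.09)/(2·5.5·10.4) = -77.68/114.4 ≈ -0.679021  ⇒  C ≈ 132.767°
Check: A + B + C ≈ 180°

A = 15.94°, B = 31.29°, C = 132.8°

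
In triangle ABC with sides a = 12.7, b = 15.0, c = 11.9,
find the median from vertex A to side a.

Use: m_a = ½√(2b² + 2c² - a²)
m_a = ½√(2·15.0² + 2·11.9² − 12.7²) = ½√(2·225 + 2·141.61 − 161.29) = ½√(450 + 283.22 − 161.29) = ½√571.93
√571.93 ≈ 23.9151, so m_a ≈ 11.9575

m_a = 11.96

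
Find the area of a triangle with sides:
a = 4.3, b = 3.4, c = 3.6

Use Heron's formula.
s = (4.3 + 3.4 + 3.6)/2 = 11.3/2 = 5.65
s − a = 1.35, s − b = 2.25, s − c = 2.05
s(s−a)(s−b)(s−c) = 5.65·1.35·2.25·2.05 ≈ 35.1818
Area = √35.1818 ≈ 5.93143

Area = 5.931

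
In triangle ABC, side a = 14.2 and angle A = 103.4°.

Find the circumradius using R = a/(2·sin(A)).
R = a/(2·sin(A)) = 14.2/(2·sin(103.4°))
sin(103.4°) ≈ 0.972776
R ≈ 14.2/(2·0.972776) = 14.2/1.94555 ≈ 7.2987

R = 7.299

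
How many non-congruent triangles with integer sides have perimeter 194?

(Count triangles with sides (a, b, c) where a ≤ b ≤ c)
Let a ≤ b ≤ c with a + b + c = 194. The only binding inequality is a + b > c, i.e. 194 − c > c, so c < 194/2; and c ≥ 194/3 since c is the largest side.
So 65 ≤ c ≤ 96. For each c, b runs from ⌈(194 − c)/2⌉ up to c (then a = 194 − b − c satisfies 1 ≤ a ≤ b automatically), giving c − ⌈(194 − c)/2⌉ + 1 choices.
Summing over c: 1 + 3 + 4 + 6 + … + 46 + 48  (32 terms, c = 65, …, 96) = 784
Check (closed form: nearest integer to p²/48 for even p, (p+3)²/48 for odd p): 194²/48 = 37636/48 ≈ 784.08 → 784

784 triangles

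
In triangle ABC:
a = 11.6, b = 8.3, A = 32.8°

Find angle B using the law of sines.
a/sin(A) = b/sin(B)  ⇒  sin(B) = b·sin(A)/a = 8.3·sin(32.8°)/11.6
sin(32.8°) ≈ 0.541708
sin(B) ≈ 8.3·0.541708/11.6 ≈ 4.49618/11.6 ≈ 0.387602
B = arcsin(0.387602) ≈ 22.8053°
(Since b ≤ a we need B ≤ A, so the obtuse alternative 180° − 22.8053° ≈ 157.195° is rejected.)

B = 22.81°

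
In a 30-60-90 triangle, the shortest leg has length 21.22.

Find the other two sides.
In a 30-60-90 triangle the sides are in ratio 1 : √3 : 2 (short leg : long leg : hypotenuse).
Long leg = 21.22·√3 ≈ 21.22·1.73205 ≈ 36.7541
Hypotenuse = 2·21.22 = 42.44

Long leg = 21.22√3 = 36.75, Hypotenuse = 42.44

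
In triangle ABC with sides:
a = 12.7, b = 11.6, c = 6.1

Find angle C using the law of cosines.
c² = a² + b² − 2ab·cos(C)  ⇒  cos(C) = (a² + b² − c²)/(2ab)
cos(C) = (12.7² + 11.6² − 6.1²)/(2·12.7·11.6) = (161.29 + 134.56 − 37.21)/294.64 = 258.64/294.64 ≈ 0.877817
C = arccos(0.877817) ≈ 28.6199°

C = 28.62°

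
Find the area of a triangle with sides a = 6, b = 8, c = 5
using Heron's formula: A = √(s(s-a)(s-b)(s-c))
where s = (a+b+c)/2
s = (6 + 8 + 5)/2 = 19/2 = 9.5
s − a = 3.5, s − b = 1.5, s − c = 4.5
s(s−a)(s−b)(s−c) = 9.5·3.5·1.5·4.5 = 224.4375
Area = √224.4375 ≈ 14.9812

s = 9.5, Area = 14.98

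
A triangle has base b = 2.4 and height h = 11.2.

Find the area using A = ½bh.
A = ½·b·h = ½·2.4·11.2 = ½·26.88 = 13.44

Area = 13.44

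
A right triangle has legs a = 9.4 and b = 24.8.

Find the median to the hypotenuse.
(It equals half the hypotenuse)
Hypotenuse c = √(a² + b²) = √(88.36 + 615.04) = √703.4 ≈ 26.5217
Median to hypotenuse = c/2 ≈ 26.5217/2 ≈ 13.2608

Median = 13.26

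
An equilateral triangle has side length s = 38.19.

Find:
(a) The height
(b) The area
(a) The height splits the triangle into two 30-60-90 halves: h = s·√3/2 = 38.19·1.73205/2 ≈ 66.147/2 ≈ 33.0735
(b) Area = (√3/4)·s² = (√3/4)·38.19² = (√3/4)·1458.4761 ≈ 0.433013·1458.4761 ≈ 631.539

Height = 33.07, Area = 631.5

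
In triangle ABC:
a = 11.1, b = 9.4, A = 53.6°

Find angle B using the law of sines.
a/sin(A) = b/sin(B)  ⇒  sin(B) = b·sin(A)/a = 9.4·sin(53.6°)/11.1
sin(53.6°) ≈ 0.804894
sin(B) ≈ 9.4·0.804894/11.1 ≈ 7.566/11.1 ≈ 0.681622
B = arcsin(0.681622) ≈ 42.9705°
(Since b ≤ a we need B ≤ A, so the obtuse alternative 180° − 42.9705° ≈ 137.029° is rejected.)

B = 42.97°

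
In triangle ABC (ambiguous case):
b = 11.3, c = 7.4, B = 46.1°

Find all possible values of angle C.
b/sin(B) = c/sin(C)  ⇒  sin(C) = c·sin(B)/b = 7.4·sin(46.1°)/11.3
sin(46.1°) ≈ 0.720551
sin(C) ≈ 7.4·0.720551/11.3 ≈ 5.33208/11.3 ≈ 0.471865
Candidate 1: C₁ = arcsin(0.471865) ≈ 28.1554°  →  A = 180° − 46.1° − 28.1554° ≈ 105.745° > 0, valid
Candidate 2: C₂ = 180° − C₁ ≈ 151.845°  →  A = 180° − 46.1° − 151.845° ≈ -17.9446° ≤ 0, not a valid triangle

C = 28.16° (one solution)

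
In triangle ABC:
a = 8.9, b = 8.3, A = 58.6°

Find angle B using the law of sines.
a/sin(A) = b/sin(B)  ⇒  sin(B) = b·sin(A)/a = 8.3·sin(58.6°)/8.9
sin(58.6°) ≈ 0.853551
sin(B) ≈ 8.3·0.853551/8.9 ≈ 7.08447/8.9 ≈ 0.796008
B = arcsin(0.796008) ≈ 52.7506°
(Since b ≤ a we need B ≤ A, so the obtuse alternative 180° − 52.7506° ≈ 127.249° is rejected.)

B = 52.75°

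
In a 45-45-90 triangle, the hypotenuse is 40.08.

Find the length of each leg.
In a 45-45-90 triangle hypotenuse = leg·√2, so leg = hypotenuse/√2.
Leg = 40.08/√2 ≈ 40.08/1.41421 ≈ 28.3408

Each leg = 28.34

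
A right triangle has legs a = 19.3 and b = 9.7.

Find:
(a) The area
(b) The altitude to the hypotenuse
(a) The legs are perpendicular, so Area = ½·a·b = ½·19.3·9.7 = ½·187.21 = 93.605
(b) Hypotenuse c = √(a² + b²) = √(372.49 + 94.09) = √466.58 ≈ 21.6005
    Area = ½·c·h_c  ⇒  h_c = 2·Area/c = 187.21/21.6005 ≈ 8.66694

Area = 93.605, h_c = 8.667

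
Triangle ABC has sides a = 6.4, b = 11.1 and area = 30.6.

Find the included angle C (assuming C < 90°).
Area = ½·a·b·sin(C)  ⇒  sin(C) = 2·Area/(a·b) = 2·30.6/(6.4·11.1) = 61.2/71.04 ≈ 0.861486
C = arcsin(0.861486) ≈ 59.4839° (taking the acute solution since C < 90°)

C = 59.48°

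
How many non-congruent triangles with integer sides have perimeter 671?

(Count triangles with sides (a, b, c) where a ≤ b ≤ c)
Let a ≤ b ≤ c with a + b + c = 671. The only binding inequality is a + b > c, i.e. 671 − c > c, so c < 671/2; and c ≥ 671/3 since c is the largest side.
So 224 ≤ c ≤ 335. For each c, b runs from ⌈(671 − c)/2⌉ up to c (then a = 671 − b − c satisfies 1 ≤ a ≤ b automatically), giving c − ⌈(671 − c)/2⌉ + 1 choices.
Summing over c: 1 + 3 + 4 + 6 + … + 166 + 168  (112 terms, c = 224, …, 335) = 9464
Check (closed form: nearest integer to p²/48 for even p, (p+3)²/48 for odd p): (671+3)²/48 = 674²/48 = 454276/48 ≈ 9464.08 → 9464

9464 triangles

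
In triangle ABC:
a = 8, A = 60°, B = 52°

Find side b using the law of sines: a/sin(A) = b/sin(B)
a/sin(A) = b/sin(B)  ⇒  b = a·sin(B)/sin(A) = 8·sin(52°)/sin(60°)
sin(52°) ≈ 0.788011, sin(60°) ≈ 0.866025
b ≈ 8·0.788011/0.866025 ≈ 6.30409/0.866025 ≈ 7.27933

b = 7.279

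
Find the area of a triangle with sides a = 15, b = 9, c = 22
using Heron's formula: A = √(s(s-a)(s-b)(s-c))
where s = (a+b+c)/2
s = (15 + 9 + 22)/2 = 46/2 = 23
s − a = 8, s − b = 14, s − c = 1
s(s−a)(s−b)(s−c) = 23·8·14·1 = 2576
Area = √2576 ≈ 50.7543

s = 23.0, Area = 50.75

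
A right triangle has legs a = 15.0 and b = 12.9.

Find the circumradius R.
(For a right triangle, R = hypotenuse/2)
Hypotenuse c = √(a² + b²) = √(225 + 166.41) = √391.41 ≈ 19.7841
R = c/2 ≈ 19.7841/2 ≈ 9.89204

R = 9.892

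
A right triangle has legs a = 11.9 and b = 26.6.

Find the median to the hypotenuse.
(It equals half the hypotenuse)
Hypotenuse c = √(a² + b²) = √(141.61 + 707.56) = √849.17 ≈ 29.1405
Median to hypotenuse = c/2 ≈ 29.1405/2 ≈ 14.5703

Median = 14.57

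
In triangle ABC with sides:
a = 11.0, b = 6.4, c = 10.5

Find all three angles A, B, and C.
Law of cosines for each angle (a² = 121, b² = 40.96, c² = 110.25):
cos(A) = (b² + c² − a²)/(2bc) = (40.96 + 110.25 − 121)/(2·6.4·10.5) = 30.21/134.4 ≈ 0.224777  ⇒  A ≈ 77.0102°
cos(B) = (a² + c² − b²)/(2ac) = (121 + 110.25 − 40.96)/(2·11.0·10.5) = 190.29/231 ≈ 0.823766  ⇒  B ≈ 34.5364°
cos(C) = (a² + b² − c²)/(2ab) = (121 + 40.96 − 110.25)/(2·11.0·6.4) = 51.71/140.8 ≈ 0.367259  ⇒  C ≈ 68.4534°
Check: A + B + C ≈ 180°

A = 77.01°, B = 34.54°, C = 68.45°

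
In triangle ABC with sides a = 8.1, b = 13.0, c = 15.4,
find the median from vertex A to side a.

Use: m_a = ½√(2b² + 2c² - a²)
m_a = ½√(2·13.0² + 2·15.4² − 8.1²) = ½√(2·169 + 2·237.16 − 65.61) = ½√(338 + 474.32 − 65.61) = ½√746.71
√746.71 ≈ 27.326, so m_a ≈ 13.663

m_a = 13.66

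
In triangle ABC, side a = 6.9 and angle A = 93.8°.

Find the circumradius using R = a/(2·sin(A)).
R = a/(2·sin(A)) = 6.9/(2·sin(93.8°))
sin(93.8°) ≈ 0.997801
R ≈ 6.9/(2·0.997801) = 6.9/1.9956 ≈ 3.4576

R = 3.458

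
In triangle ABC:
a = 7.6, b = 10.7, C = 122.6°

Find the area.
Two sides and the included angle (SAS): A = ½·a·b·sin(C) = ½·7.6·10.7·sin(122.6°)
sin(122.6°) ≈ 0.842452
A ≈ ½·81.32·0.842452 = 40.66·0.842452 ≈ 34.2541

Area = 34.25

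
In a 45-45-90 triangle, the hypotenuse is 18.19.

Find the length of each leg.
In a 45-45-90 triangle hypotenuse = leg·√2, so leg = hypotenuse/√2.
Leg = 18.19/√2 ≈ 18.19/1.41421 ≈ 12.8623

Each leg = 12.86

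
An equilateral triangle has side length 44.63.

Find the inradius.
r = Area/s with s the semi-perimeter.
Area = (√3/4)·44.63² = (√3/4)·1991.8369 ≈ 0.433013·1991.8369 ≈ 862.491
s = 3·44.63/2 = 66.945
r ≈ 862.491/66.945 ≈ 12.8836
(Equivalently r = side/(2√3) = 44.63/3.4641 ≈ 12.8836.)

r = 12.88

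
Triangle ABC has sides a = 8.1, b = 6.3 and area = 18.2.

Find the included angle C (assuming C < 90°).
Area = ½·a·b·sin(C)  ⇒  sin(C) = 2·Area/(a·b) = 2·18.2/(8.1·6.3) = 36.4/51.03 ≈ 0.713306
C = arcsin(0.713306) ≈ 45.5045° (taking the acute solution since C < 90°)

C = 45.5°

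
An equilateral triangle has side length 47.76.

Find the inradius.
r = Area/s with s the semi-perimeter.
Area = (√3/4)·47.76² = (√3/4)·2281.0176 ≈ 0.433013·2281.0176 ≈ 987.71
s = 3·47.76/2 = 71.64
r ≈ 987.71/71.64 ≈ 13.7871
(Equivalently r = side/(2√3) = 47.76/3.4641 ≈ 13.7871.)

r = 13.79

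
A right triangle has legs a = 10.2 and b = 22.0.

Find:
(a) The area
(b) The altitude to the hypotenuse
(a) The legs are perpendicular, so Area = ½·a·b = ½·10.2·22.0 = ½·224.4 = 112.2
(b) Hypotenuse c = √(a² + b²) = √(104.04 + 484) = √588.04 ≈ 24.2495
    Area = ½·c·h_c  ⇒  h_c = 2·Area/c = 224.4/24.2495 ≈ 9.25379

Area = 112.2, h_c = 9.254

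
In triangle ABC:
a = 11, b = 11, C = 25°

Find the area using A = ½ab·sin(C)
A = ½·a·b·sin(C) = ½·11·11·sin(25°)
sin(25°) ≈ 0.422618
A ≈ ½·121·0.422618 = 60.5·0.422618 ≈ 25.5684

Area = 25.57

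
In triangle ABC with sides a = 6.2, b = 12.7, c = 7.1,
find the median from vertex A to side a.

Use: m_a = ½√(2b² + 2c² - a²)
m_a = ½√(2·12.7² + 2·7.1² − 6.2²) = ½√(2·161.29 + 2·50.41 − 38.44) = ½√(322.58 + 100.82 − 38.44) = ½√384.96
√384.96 ≈ 19.6204, so m_a ≈ 9.8102

m_a = 9.81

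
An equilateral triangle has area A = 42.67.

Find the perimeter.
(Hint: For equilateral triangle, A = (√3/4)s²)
A = (√3/4)s²  ⇒  s² = 4A/√3 = 4·42.67/√3 = 170.68/1.73205 ≈ 98.5421
s ≈ √98.5421 ≈ 9.92684
Perimeter = 3s ≈ 3·9.92684 ≈ 29.7805

Perimeter = 29.78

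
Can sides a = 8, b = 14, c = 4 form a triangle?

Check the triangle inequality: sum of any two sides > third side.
a + b vs c: 8 + 14 = 22 > 4  ✓
a + c vs b: 8 + 4 = 12 ≤ 14  ✗
b + c vs a: 14 + 4 = 18 > 8  ✓

No: 8 + 4 = 12 is not > 14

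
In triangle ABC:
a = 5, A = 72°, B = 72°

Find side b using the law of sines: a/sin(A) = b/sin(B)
a/sin(A) = b/sin(B)  ⇒  b = a·sin(B)/sin(A) = 5·sin(72°)/sin(72°)
sin(72°) ≈ 0.951057, sin(72°) ≈ 0.951057
b ≈ 5·0.951057/0.951057 ≈ 4.75528/0.951057 ≈ 5

b = 5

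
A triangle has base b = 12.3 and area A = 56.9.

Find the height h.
A = ½·b·h  ⇒  h = 2A/b = 2·56.9/12.3 = 113.8/12.3 ≈ 9.25203

h = 9.252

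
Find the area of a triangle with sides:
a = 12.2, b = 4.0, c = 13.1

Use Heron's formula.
s = (12.2 + 4.0 + 13.1)/2 = 29.3/2 = 14.65
s − a = 2.45, s − b = 10.65, s − c = 1.55
s(s−a)(s−b)(s−c) = 14.65·2.45·10.65·1.55 ≈ 592.495
Area = √592.495 ≈ 24.3412

Area = 24.34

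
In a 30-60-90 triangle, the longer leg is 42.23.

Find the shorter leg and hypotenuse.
In a 30-60-90 triangle the sides are in ratio 1 : √3 : 2, so short leg = long leg/√3 and hypotenuse = 2·(short leg).
Short leg = 42.23/√3 ≈ 42.23/1.73205 ≈ 24.3815
Hypotenuse = 2·24.3815 ≈ 48.763

Short leg = 24.38, Hypotenuse = 48.76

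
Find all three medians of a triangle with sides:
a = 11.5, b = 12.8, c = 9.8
Median formula: m_a = ½√(2b² + 2c² − a²) (and cyclically). a² = 132.25, b² = 163.84, c² = 96.04.
m_a = ½√(2·163.84 + 2·96.04 − 132.25) = ½√387.51 ≈ ½·19.6853 ≈ 9.84264
m_b = ½√(2·132.25 + 2·96.04 − 163.84) = ½√292.74 ≈ ½·17.1096 ≈ 8.55482
m_c = ½√(2·132.25 + 2·163.84 − 96.04) = ½√496.14 ≈ ½·22.2742 ≈ 11.1371

m_a = 9.843, m_b = 8.555, m_c = 11.14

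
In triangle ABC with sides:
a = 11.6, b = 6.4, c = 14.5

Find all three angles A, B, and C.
Law of cosines for each angle (a² = 134.56, b² = 40.96, c² = 210.25):
cos(A) = (b² + c² − a²)/(2bc) = (40.96 + 210.25 − 134.56)/(2·6.4·14.5) = 116.65/185.6 ≈ 0.628502  ⇒  A ≈ 51.0603°
cos(B) = (a² + c² − b²)/(2ac) = (134.56 + 210.25 − 40.96)/(2·11.6·14.5) = 303.85/336.4 ≈ 0.90324  ⇒  B ≈ 25.4127°
cos(C) = (a² + b² − c²)/(2ab) = (134.56 + 40.96 − 210.25)/(2·11.6·6.4) = -34.73/148.48 ≈ -0.233904  ⇒  C ≈ 103.527°
Check: A + B + C ≈ 180°

A = 51.06°, B = 25.41°, C = 103.5°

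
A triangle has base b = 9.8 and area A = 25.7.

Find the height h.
A = ½·b·h  ⇒  h = 2A/b = 2·25.7/9.8 = 51.4/9.8 ≈ 5.2449

h = 5.245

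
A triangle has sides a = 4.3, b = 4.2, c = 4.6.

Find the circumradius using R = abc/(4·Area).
First find the area with Heron's formula.
s = (4.3 + 4.2 + 4.6)/2 = 6.55
Area = √(s(s−a)(s−b)(s−c)) = √(6.55·2.25·2.35·1.95) ≈ √67.5346 ≈ 8.21794
abc = 4.3·4.2·4.6 = 83.076
R = abc/(4·Area) ≈ 83.076/(4·8.21794) = 83.076/32.8718 ≈ 2.52727

R = 2.527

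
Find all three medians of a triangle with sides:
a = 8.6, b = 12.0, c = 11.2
Median formula: m_a = ½√(2b² + 2c² − a²) (and cyclically). a² = 73.96, b² = 144, c² = 125.44.
m_a = ½√(2·144 + 2·125.44 − 73.96) = ½√464.92 ≈ ½·21.562 ≈ 10.781
m_b = ½√(2·73.96 + 2·125.44 − 144) = ½√254.8 ≈ ½·15.9625 ≈ 7.98123
m_c = ½√(2·73.96 + 2·144 − 125.44) = ½√310.48 ≈ ½·17.6204 ≈ 8.81022

m_a = 10.78, m_b = 7.981, m_c = 8.81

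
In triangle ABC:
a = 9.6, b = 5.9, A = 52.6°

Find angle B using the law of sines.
a/sin(A) = b/sin(B)  ⇒  sin(B) = b·sin(A)/a = 5.9·sin(52.6°)/9.6
sin(52.6°) ≈ 0.794415
sin(B) ≈ 5.9·0.794415/9.6 ≈ 4.68705/9.6 ≈ 0.488234
B = arcsin(0.488234) ≈ 29.2246°
(Since b ≤ a we need B ≤ A, so the obtuse alternative 180° − 29.2246° ≈ 150.775° is rejected.)

B = 29.22°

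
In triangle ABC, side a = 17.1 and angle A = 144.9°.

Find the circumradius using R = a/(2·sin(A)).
R = a/(2·sin(A)) = 17.1/(2·sin(144.9°))
sin(144.9°) ≈ 0.575005
R ≈ 17.1/(2·0.575005) = 17.1/1.15001 ≈ 14.8694

R = 14.87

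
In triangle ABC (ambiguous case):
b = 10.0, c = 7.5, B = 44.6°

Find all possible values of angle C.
b/sin(B) = c/sin(C)  ⇒  sin(C) = c·sin(B)/b = 7.5·sin(44.6°)/10.0
sin(44.6°) ≈ 0.702153
sin(C) ≈ 7.5·0.702153/10.0 ≈ 5.26615/10.0 ≈ 0.526615
Candidate 1: C₁ = arcsin(0.526615) ≈ 31.777°  →  A = 180° − 44.6° − 31.777° ≈ 103.623° > 0, valid
Candidate 2: C₂ = 180° − C₁ ≈ 148.223°  →  A = 180° − 44.6° − 148.223° ≈ -12.823° ≤ 0, not a valid triangle

C = 31.78° (one solution)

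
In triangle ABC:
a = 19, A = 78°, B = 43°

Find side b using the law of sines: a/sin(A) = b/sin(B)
a/sin(A) = b/sin(B)  ⇒  b = a·sin(B)/sin(A) = 19·sin(43°)/sin(78°)
sin(43°) ≈ 0.681998, sin(78°) ≈ 0.978148
b ≈ 19·0.681998/0.978148 ≈ 12.958/0.978148 ≈ 13.2475

b = 13.25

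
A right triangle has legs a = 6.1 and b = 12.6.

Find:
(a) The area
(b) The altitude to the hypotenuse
(a) The legs are perpendicular, so Area = ½·a·b = ½·6.1·12.6 = ½·76.86 = 38.43
(b) Hypotenuse c = √(a² + b²) = √(37.21 + 158.76) = √195.97 ≈ 13.9989
    Area = ½·c·h_c  ⇒  h_c = 2·Area/c = 76.86/13.9989 ≈ 5.49042

Area = 38.43, h_c = 5.49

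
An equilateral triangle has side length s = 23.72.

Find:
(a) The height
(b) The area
(a) The height splits the triangle into two 30-60-90 halves: h = s·√3/2 = 23.72·1.73205/2 ≈ 41.0842/2 ≈ 20.5421
(b) Area = (√3/4)·s² = (√3/4)·23.72² = (√3/4)·562.6384 ≈ 0.433013·562.6384 ≈ 243.63

Height = 20.54, Area = 243.6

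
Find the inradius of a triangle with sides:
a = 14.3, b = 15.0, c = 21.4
r = Area/s where s is the semi-perimeter.
s = (14.3 + 15.0 + 21.4)/2 = 50.7/2 = 25.35
Area = √(s(s−a)(s−b)(s−c)) = √(25.35·11.05·10.35·3.95) ≈ √11451.9 ≈ 107.014
r ≈ 107.014/25.35 ≈ 4.22144

r = 4.221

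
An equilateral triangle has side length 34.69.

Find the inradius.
r = Area/s with s the semi-perimeter.
Area = (√3/4)·34.69² = (√3/4)·1203.3961 ≈ 0.433013·1203.3961 ≈ 521.086
s = 3·34.69/2 = 52.035
r ≈ 521.086/52.035 ≈ 10.0141
(Equivalently r = side/(2√3) = 34.69/3.4641 ≈ 10.0141.)

r = 10.01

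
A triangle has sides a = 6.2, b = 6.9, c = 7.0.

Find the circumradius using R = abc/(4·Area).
First find the area with Heron's formula.
s = (6.2 + 6.9 + 7.0)/2 = 10.05
Area = √(s(s−a)(s−b)(s−c)) = √(10.05·3.85·3.15·3.05) ≈ √371.738 ≈ 19.2805
abc = 6.2·6.9·7.0 = 299.46
R = abc/(4·Area) ≈ 299.46/(4·19.2805) = 299.46/77.1221 ≈ 3.88294

R = 3.883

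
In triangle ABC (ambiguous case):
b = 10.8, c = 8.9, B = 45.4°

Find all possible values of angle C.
b/sin(B) = c/sin(C)  ⇒  sin(C) = c·sin(B)/b = 8.9·sin(45.4°)/10.8
sin(45.4°) ≈ 0.712026
sin(C) ≈ 8.9·0.712026/10.8 ≈ 6.33703/10.8 ≈ 0.586762
Candidate 1: C₁ = arcsin(0.586762) ≈ 35.9276°  →  A = 180° − 45.4° − 35.9276° ≈ 98.6724° > 0, valid
Candidate 2: C₂ = 180° − C₁ ≈ 144.072°  →  A = 180° − 45.4° − 144.072° ≈ -9.4724° ≤ 0, not a valid triangle

C = 35.93° (one solution)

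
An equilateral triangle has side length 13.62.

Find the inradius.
r = Area/s with s the semi-perimeter.
Area = (√3/4)·13.62² = (√3/4)·185.5044 ≈ 0.433013·185.5044 ≈ 80.3258
s = 3·13.62/2 = 20.43
r ≈ 80.3258/20.43 ≈ 3.93176
(Equivalently r = side/(2√3) = 13.62/3.4641 ≈ 3.93176.)

r = 3.932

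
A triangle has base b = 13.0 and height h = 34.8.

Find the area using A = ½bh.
A = ½·b·h = ½·13.0·34.8 = ½·452.4 = 226.2

Area = 226.2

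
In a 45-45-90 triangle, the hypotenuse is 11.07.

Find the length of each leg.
In a 45-45-90 triangle hypotenuse = leg·√2, so leg = hypotenuse/√2.
Leg = 11.07/√2 ≈ 11.07/1.41421 ≈ 7.82767

Each leg = 7.828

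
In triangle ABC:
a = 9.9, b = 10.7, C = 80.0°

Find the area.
Two sides and the included angle (SAS): A = ½·a·b·sin(C) = ½·9.9·10.7·sin(80.0°)
sin(80.0°) ≈ 0.984808
A ≈ ½·105.93·0.984808 = 52.965·0.984808 ≈ 52.1603

Area = 52.16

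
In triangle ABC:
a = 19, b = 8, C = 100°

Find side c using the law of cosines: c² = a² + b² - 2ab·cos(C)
c² = 19² + 8² − 2·19·8·cos(100°)
cos(100°) ≈ -0.173648
c² ≈ 361 + 64 − 304·(-0.173648) ≈ 425 + 52.789 ≈ 477.789
c ≈ √477.789 ≈ 21.8584

c = 21.86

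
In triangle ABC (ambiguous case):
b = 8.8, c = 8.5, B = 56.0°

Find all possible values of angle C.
b/sin(B) = c/sin(C)  ⇒  sin(C) = c·sin(B)/b = 8.5·sin(56.0°)/8.8
sin(56.0°) ≈ 0.829038
sin(C) ≈ 8.5·0.829038/8.8 ≈ 7.04682/8.8 ≈ 0.800775
Candidate 1: C₁ = arcsin(0.800775) ≈ 53.2042°  →  A = 180° − 56.0° − 53.2042° ≈ 70.7958° > 0, valid
Candidate 2: C₂ = 180° − C₁ ≈ 126.796°  →  A = 180° − 56.0° − 126.796° ≈ -2.7958° ≤ 0, not a valid triangle

C = 53.2° (one solution)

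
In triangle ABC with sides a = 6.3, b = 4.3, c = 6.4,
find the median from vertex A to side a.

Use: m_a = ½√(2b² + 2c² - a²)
m_a = ½√(2·4.3² + 2·6.4² − 6.3²) = ½√(2·18.49 + 2·40.96 − 39.69) = ½√(36.98 + 81.92 − 39.69) = ½√79.21
√79.21 ≈ 8.9, so m_a ≈ 4.45

m_a = 4.45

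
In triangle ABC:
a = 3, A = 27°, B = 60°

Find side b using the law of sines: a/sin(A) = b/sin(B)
a/sin(A) = b/sin(B)  ⇒  b = a·sin(B)/sin(A) = 3·sin(60°)/sin(27°)
sin(60°) ≈ 0.866025, sin(27°) ≈ 0.45399
b ≈ 3·0.866025/0.45399 ≈ 2.59808/0.45399 ≈ 5.72275

b = 5.723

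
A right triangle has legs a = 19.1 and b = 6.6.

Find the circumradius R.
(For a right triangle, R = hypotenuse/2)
Hypotenuse c = √(a² + b²) = √(364.81 + 43.56) = √408.37 ≈ 20.2082
R = c/2 ≈ 20.2082/2 ≈ 10.1041

R = 10.1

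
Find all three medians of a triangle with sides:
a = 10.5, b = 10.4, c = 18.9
Median formula: m_a = ½√(2b² + 2c² − a²) (and cyclically). a² = 110.25, b² = 108.16, c² = 357.21.
m_a = ½√(2·108.16 + 2·357.21 − 110.25) = ½√820.49 ≈ ½·28.6442 ≈ 14.3221
m_b = ½√(2·110.25 + 2·357.21 − 108.16) = ½√826.76 ≈ ½·28.7534 ≈ 14.3767
m_c = ½√(2·110.25 + 2·108.16 − 357.21) = ½√79.61 ≈ ½·8.92244 ≈ 4.46122

m_a = 14.32, m_b = 14.38, m_c = 4.461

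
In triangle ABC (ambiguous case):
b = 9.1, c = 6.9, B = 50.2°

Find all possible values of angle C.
b/sin(B) = c/sin(C)  ⇒  sin(C) = c·sin(B)/b = 6.9·sin(50.2°)/9.1
sin(50.2°) ≈ 0.768284
sin(C) ≈ 6.9·0.768284/9.1 ≈ 5.30116/9.1 ≈ 0.582545
Candidate 1: C₁ = arcsin(0.582545) ≈ 35.6297°  →  A = 180° − 50.2° − 35.6297° ≈ 94.1703° > 0, valid
Candidate 2: C₂ = 180° − C₁ ≈ 144.37°  →  A = 180° − 50.2° − 144.37° ≈ -14.5703° ≤ 0, not a valid triangle

C = 35.63° (one solution)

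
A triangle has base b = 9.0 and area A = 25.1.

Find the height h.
A = ½·b·h  ⇒  h = 2A/b = 2·25.1/9.0 = 50.2/9.0 ≈ 5.57778

h = 5.578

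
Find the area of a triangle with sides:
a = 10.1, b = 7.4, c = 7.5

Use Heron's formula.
s = (10.1 + 7.4 + 7.5)/2 = 25/2 = 12.5
s − a = 2.4, s − b = 5.1, s − c = 5
s(s−a)(s−b)(s−c) = 12.5·2.4·5.1·5 ≈ 765
Area = √765 ≈ 27.6586

Area = 27.66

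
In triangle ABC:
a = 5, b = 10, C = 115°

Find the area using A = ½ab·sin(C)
A = ½·a·b·sin(C) = ½·5·10·sin(115°)
sin(115°) ≈ 0.906308
A ≈ ½·50·0.906308 = 25·0.906308 ≈ 22.6577

Area = 22.66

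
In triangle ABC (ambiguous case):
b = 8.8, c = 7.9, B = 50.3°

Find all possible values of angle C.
b/sin(B) = c/sin(C)  ⇒  sin(C) = c·sin(B)/b = 7.9·sin(50.3°)/8.8
sin(50.3°) ≈ 0.7694
sin(C) ≈ 7.9·0.7694/8.8 ≈ 6.07826/8.8 ≈ 0.690711
Candidate 1: C₁ = arcsin(0.690711) ≈ 43.6864°  →  A = 180° − 50.3° − 43.6864° ≈ 86.0136° > 0, valid
Candidate 2: C₂ = 180° − C₁ ≈ 136.314°  →  A = 180° − 50.3° − 136.314° ≈ -6.6136° ≤ 0, not a valid triangle

C = 43.69° (one solution)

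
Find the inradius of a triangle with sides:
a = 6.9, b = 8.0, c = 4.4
r = Area/s where s is the semi-perimeter.
s = (6.9 + 8.0 + 4.4)/2 = 19.3/2 = 9.65
Area = √(s(s−a)(s−b)(s−c)) = √(9.65·2.75·1.65·5.25) ≈ √229.881 ≈ 15.1618
r ≈ 15.1618/9.65 ≈ 1.57117

r = 1.571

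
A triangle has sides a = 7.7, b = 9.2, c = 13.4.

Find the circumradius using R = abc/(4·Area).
First find the area with Heron's formula.
s = (7.7 + 9.2 + 13.4)/2 = 15.15
Area = √(s(s−a)(s−b)(s−c)) = √(15.15·7.45·5.95·1.75) ≈ √1175.23 ≈ 34.2817
abc = 7.7·9.2·13.4 = 949.256
R = abc/(4·Area) ≈ 949.256/(4·34.2817) = 949.256/137.127 ≈ 6.92248

R = 6.922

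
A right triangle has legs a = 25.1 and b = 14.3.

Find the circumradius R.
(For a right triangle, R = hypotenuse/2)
Hypotenuse c = √(a² + b²) = √(630.01 + 204.49) = √834.5 ≈ 28.8877
R = c/2 ≈ 28.8877/2 ≈ 14.4439

R = 14.44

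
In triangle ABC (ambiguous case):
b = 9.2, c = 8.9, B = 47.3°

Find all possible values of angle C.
b/sin(B) = c/sin(C)  ⇒  sin(C) = c·sin(B)/b = 8.9·sin(47.3°)/9.2
sin(47.3°) ≈ 0.734915
sin(C) ≈ 8.9·0.734915/9.2 ≈ 6.54074/9.2 ≈ 0.71095
Candidate 1: C₁ = arcsin(0.71095) ≈ 45.3123°  →  A = 180° − 47.3° − 45.3123° ≈ 87.3877° > 0, valid
Candidate 2: C₂ = 180° − C₁ ≈ 134.688°  →  A = 180° − 47.3° − 134.688° ≈ -1.9877° ≤ 0, not a valid triangle

C = 45.31° (one solution)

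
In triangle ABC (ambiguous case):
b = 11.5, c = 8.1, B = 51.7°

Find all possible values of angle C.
b/sin(B) = c/sin(C)  ⇒  sin(C) = c·sin(B)/b = 8.1·sin(51.7°)/11.5
sin(51.7°) ≈ 0.784776
sin(C) ≈ 8.1·0.784776/11.5 ≈ 6.35669/11.5 ≈ 0.552756
Candidate 1: C₁ = arcsin(0.552756) ≈ 33.5563°  →  A = 180° − 51.7° − 33.5563° ≈ 94.7437° > 0, valid
Candidate 2: C₂ = 180° − C₁ ≈ 146.444°  →  A = 180° − 51.7° − 146.444° ≈ -18.1437° ≤ 0, not a valid triangle

C = 33.56° (one solution)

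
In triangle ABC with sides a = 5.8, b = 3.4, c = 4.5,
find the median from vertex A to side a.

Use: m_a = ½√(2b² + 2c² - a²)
m_a = ½√(2·3.4² + 2·4.5² − 5.8²) = ½√(2·11.56 + 2·20.25 − 33.64) = ½√(23.12 + 40.5 − 33.64) = ½√29.98
√29.98 ≈ 5.4754, so m_a ≈ 2.7377

m_a = 2.738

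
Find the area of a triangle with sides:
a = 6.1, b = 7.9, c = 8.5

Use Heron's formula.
s = (6.1 + 7.9 + 8.5)/2 = 22.5/2 = 11.25
s − a = 5.15, s − b = 3.35, s − c = 2.75
s(s−a)(s−b)(s−c) = 11.25·5.15·3.35·2.75 ≈ 533.749
Area = √533.749 ≈ 23.103

Area = 23.1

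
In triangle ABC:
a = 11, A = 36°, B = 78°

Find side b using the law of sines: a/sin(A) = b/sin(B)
a/sin(A) = b/sin(B)  ⇒  b = a·sin(B)/sin(A) = 11·sin(78°)/sin(36°)
sin(78°) ≈ 0.978148, sin(36°) ≈ 0.587785
b ≈ 11·0.978148/0.587785 ≈ 10.7596/0.587785 ≈ 18.3054

b = 18.31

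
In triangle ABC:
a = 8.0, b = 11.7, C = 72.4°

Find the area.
Two sides and the included angle (SAS): A = ½·a·b·sin(C) = ½·8.0·11.7·sin(72.4°)
sin(72.4°) ≈ 0.953191
A ≈ ½·93.6·0.953191 = 46.8·0.953191 ≈ 44.6093

Area = 44.61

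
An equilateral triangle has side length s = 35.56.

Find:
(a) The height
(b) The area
(a) The height splits the triangle into two 30-60-90 halves: h = s·√3/2 = 35.56·1.73205/2 ≈ 61.5917/2 ≈ 30.7959
(b) Area = (√3/4)·s² = (√3/4)·35.56² = (√3/4)·1264.5136 ≈ 0.433013·1264.5136 ≈ 547.55

Height = 30.8, Area = 547.6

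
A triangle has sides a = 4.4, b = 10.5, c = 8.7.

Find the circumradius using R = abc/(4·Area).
First find the area with Heron's formula.
s = (4.4 + 10.5 + 8.7)/2 = 11.8
Area = √(s(s−a)(s−b)(s−c)) = √(11.8·7.4·1.3·3.1) ≈ √351.9 ≈ 18.759
abc = 4.4·10.5·8.7 = 401.94
R = abc/(4·Area) ≈ 401.94/(4·18.759) = 401.94/75.0359 ≈ 5.35663

R = 5.357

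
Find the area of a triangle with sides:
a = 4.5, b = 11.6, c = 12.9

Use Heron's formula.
s = (4.5 + 11.6 + 12.9)/2 = 29/2 = 14.5
s − a = 10, s − b = 2.9, s − c = 1.6
s(s−a)(s−b)(s−c) = 14.5·10·2.9·1.6 ≈ 672.8
Area = √672.8 ≈ 25.9384

Area = 25.94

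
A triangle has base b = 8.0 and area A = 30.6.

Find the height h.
A = ½·b·h  ⇒  h = 2A/b = 2·30.6/8.0 = 61.2/8.0 ≈ 7.65

h = 7.65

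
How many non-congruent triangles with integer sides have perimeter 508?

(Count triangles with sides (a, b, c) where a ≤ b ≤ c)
Let a ≤ b ≤ c with a + b + c = 508. The only binding inequality is a + b > c, i.e. 508 − c > c, so c < 508/2; and c ≥ 508/3 since c is the largest side.
So 170 ≤ c ≤ 253. For each c, b runs from ⌈(508 − c)/2⌉ up to c (then a = 508 − b − c satisfies 1 ≤ a ≤ b automatically), giving c − ⌈(508 − c)/2⌉ + 1 choices.
Summing over c: 2 + 3 + 5 + 6 + … + 125 + 126  (84 terms, c = 170, …, 253) = 5376
Check (closed form: nearest integer to p²/48 for even p, (p+3)²/48 for odd p): 508²/48 = 258064/48 ≈ 5376.33 → 5376

5376 triangles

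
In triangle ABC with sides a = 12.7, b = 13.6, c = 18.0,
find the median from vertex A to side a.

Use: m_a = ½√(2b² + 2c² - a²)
m_a = ½√(2·13.6² + 2·18.0² − 12.7²) = ½√(2·184.96 + 2·324 − 161.29) = ½√(369.92 + 648 − 161.29) = ½√856.63
√856.63 ≈ 29.2682, so m_a ≈ 14.6341

m_a = 14.63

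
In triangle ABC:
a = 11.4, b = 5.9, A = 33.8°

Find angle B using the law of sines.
a/sin(A) = b/sin(B)  ⇒  sin(B) = b·sin(A)/a = 5.9·sin(33.8°)/11.4
sin(33.8°) ≈ 0.556296
sin(B) ≈ 5.9·0.556296/11.4 ≈ 3.28214/11.4 ≈ 0.287907
B = arcsin(0.287907) ≈ 16.7327°
(Since b ≤ a we need B ≤ A, so the obtuse alternative 180° − 16.7327° ≈ 163.267° is rejected.)

B = 16.73°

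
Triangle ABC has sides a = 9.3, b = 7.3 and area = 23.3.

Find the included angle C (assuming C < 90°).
Area = ½·a·b·sin(C)  ⇒  sin(C) = 2·Area/(a·b) = 2·23.3/(9.3·7.3) = 46.6/67.89 ≈ 0.686404
C = arcsin(0.686404) ≈ 43.3462° (taking the acute solution since C < 90°)

C = 43.35°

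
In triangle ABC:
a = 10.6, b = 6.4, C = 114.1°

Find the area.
Two sides and the included angle (SAS): A = ½·a·b·sin(C) = ½·10.6·6.4·sin(114.1°)
sin(114.1°) ≈ 0.912834
A ≈ ½·67.84·0.912834 = 33.92·0.912834 ≈ 30.9633

Area = 30.96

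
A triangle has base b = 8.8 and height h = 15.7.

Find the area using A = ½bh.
A = ½·b·h = ½·8.8·15.7 = ½·138.16 = 69.08

Area = 69.08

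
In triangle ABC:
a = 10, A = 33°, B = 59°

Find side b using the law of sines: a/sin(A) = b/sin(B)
a/sin(A) = b/sin(B)  ⇒  b = a·sin(B)/sin(A) = 10·sin(59°)/sin(33°)
sin(59°) ≈ 0.857167, sin(33°) ≈ 0.544639
b ≈ 10·0.857167/0.544639 ≈ 8.57167/0.544639 ≈ 15.7383

b = 15.74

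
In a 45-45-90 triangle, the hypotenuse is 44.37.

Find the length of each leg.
In a 45-45-90 triangle hypotenuse = leg·√2, so leg = hypotenuse/√2.
Leg = 44.37/√2 ≈ 44.37/1.41421 ≈ 31.3743

Each leg = 31.37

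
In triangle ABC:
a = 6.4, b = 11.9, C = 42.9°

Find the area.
Two sides and the included angle (SAS): A = ½·a·b·sin(C) = ½·6.4·11.9·sin(42.9°)
sin(42.9°) ≈ 0.680721
A ≈ ½·76.16·0.680721 = 38.08·0.680721 ≈ 25.9219

Area = 25.92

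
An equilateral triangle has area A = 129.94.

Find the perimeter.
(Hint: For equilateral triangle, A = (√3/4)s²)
A = (√3/4)s²  ⇒  s² = 4A/√3 = 4·129.94/√3 = 519.76/1.73205 ≈ 300.084
s ≈ √300.084 ≈ 17.3229
Perimeter = 3s ≈ 3·17.3229 ≈ 51.9688

Perimeter = 51.97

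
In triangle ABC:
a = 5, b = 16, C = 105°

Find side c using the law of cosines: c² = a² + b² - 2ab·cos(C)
c² = 5² + 16² − 2·5·16·cos(105°)
cos(105°) ≈ -0.258819
c² ≈ 25 + 256 − 160·(-0.258819) ≈ 281 + 41.411 ≈ 322.411
c ≈ √322.411 ≈ 17.9558

c = 17.96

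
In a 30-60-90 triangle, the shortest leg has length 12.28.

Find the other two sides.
In a 30-60-90 triangle the sides are in ratio 1 : √3 : 2 (short leg : long leg : hypotenuse).
Long leg = 12.28·√3 ≈ 12.28·1.73205 ≈ 21.2696
Hypotenuse = 2·12.28 = 24.56

Long leg = 12.28√3 = 21.27, Hypotenuse = 24.56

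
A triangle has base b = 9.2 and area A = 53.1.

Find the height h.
A = ½·b·h  ⇒  h = 2A/b = 2·53.1/9.2 = 106.2/9.2 ≈ 11.5435

h = 11.54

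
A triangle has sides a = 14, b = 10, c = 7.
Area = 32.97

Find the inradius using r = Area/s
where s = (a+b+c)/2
s = (14 + 10 + 7)/2 = 31/2 = 15.5
r = Area/s = 32.97/15.5 ≈ 2.1271

r = 2.127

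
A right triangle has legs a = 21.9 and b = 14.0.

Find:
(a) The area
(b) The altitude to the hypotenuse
(a) The legs are perpendicular, so Area = ½·a·b = ½·21.9·14.0 = ½·306.6 = 153.3
(b) Hypotenuse c = √(a² + b²) = √(479.61 + 196) = √675.61 ≈ 25.9925
    Area = ½·c·h_c  ⇒  h_c = 2·Area/c = 306.6/25.9925 ≈ 11.7957

Area = 153.3, h_c = 11.8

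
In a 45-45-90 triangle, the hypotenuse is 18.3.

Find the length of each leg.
In a 45-45-90 triangle hypotenuse = leg·√2, so leg = hypotenuse/√2.
Leg = 18.3/√2 ≈ 18.3/1.41421 ≈ 12.9401

Each leg = 12.94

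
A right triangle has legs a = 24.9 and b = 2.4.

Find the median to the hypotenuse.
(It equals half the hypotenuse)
Hypotenuse c = √(a² + b²) = √(620.01 + 5.76) = √625.77 ≈ 25.0154
Median to hypotenuse = c/2 ≈ 25.0154/2 ≈ 12.5077

Median = 12.51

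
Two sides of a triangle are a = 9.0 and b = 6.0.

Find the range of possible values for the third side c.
Triangle inequality: |a − b| < c < a + b
|a − b| = |9.0 − 6.0| = 3
a + b = 9.0 + 6.0 = 15

3 < c < 15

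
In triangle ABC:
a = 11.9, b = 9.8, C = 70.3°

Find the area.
Two sides and the included angle (SAS): A = ½·a·b·sin(C) = ½·11.9·9.8·sin(70.3°)
sin(70.3°) ≈ 0.941471
A ≈ ½·116.62·0.941471 = 58.31·0.941471 ≈ 54.8971

Area = 54.9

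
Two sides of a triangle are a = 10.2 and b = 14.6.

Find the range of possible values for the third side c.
Triangle inequality: |a − b| < c < a + b
|a − b| = |10.2 − 14.6| = 4.4
a + b = 10.2 + 14.6 = 24.8

4.4 < c < 24.8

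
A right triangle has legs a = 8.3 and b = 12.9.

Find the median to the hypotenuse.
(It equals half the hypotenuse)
Hypotenuse c = √(a² + b²) = √(68.89 + 166.41) = √235.3 ≈ 15.3395
Median to hypotenuse = c/2 ≈ 15.3395/2 ≈ 7.66975

Median = 7.67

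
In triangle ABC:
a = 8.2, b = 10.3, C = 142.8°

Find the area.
Two sides and the included angle (SAS): A = ½·a·b·sin(C) = ½·8.2·10.3·sin(142.8°)
sin(142.8°) ≈ 0.604599
A ≈ ½·84.46·0.604599 = 42.23·0.604599 ≈ 25.5322

Area = 25.53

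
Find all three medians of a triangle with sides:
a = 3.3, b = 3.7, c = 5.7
Median formula: m_a = ½√(2b² + 2c² − a²) (and cyclically). a² = 10.89, b² = 13.69, c² = 32.49.
m_a = ½√(2·13.69 + 2·32.49 − 10.89) = ½√81.47 ≈ ½·9.02607 ≈ 4.51304
m_b = ½√(2·10.89 + 2·32.49 − 13.69) = ½√73.07 ≈ ½·8.5481 ≈ 4.27405
m_c = ½√(2·10.89 + 2·13.69 − 32.49) = ½√16.67 ≈ ½·4.08289 ≈ 2.04145

m_a = 4.513, m_b = 4.274, m_c = 2.041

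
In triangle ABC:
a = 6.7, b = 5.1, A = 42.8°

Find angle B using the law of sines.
a/sin(A) = b/sin(B)  ⇒  sin(B) = b·sin(A)/a = 5.1·sin(42.8°)/6.7
sin(42.8°) ≈ 0.679441
sin(B) ≈ 5.1·0.679441/6.7 ≈ 3.46515/6.7 ≈ 0.517187
B = arcsin(0.517187) ≈ 31.1437°
(Since b ≤ a we need B ≤ A, so the obtuse alternative 180° − 31.1437° ≈ 148.856° is rejected.)

B = 31.14°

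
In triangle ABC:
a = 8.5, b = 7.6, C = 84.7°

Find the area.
Two sides and the included angle (SAS): A = ½·a·b·sin(C) = ½·8.5·7.6·sin(84.7°)
sin(84.7°) ≈ 0.995725
A ≈ ½·64.6·0.995725 = 32.3·0.995725 ≈ 32.1619

Area = 32.16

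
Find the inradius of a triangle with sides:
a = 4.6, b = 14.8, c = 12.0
r = Area/s where s is the semi-perimeter.
s = (4.6 + 14.8 + 12.0)/2 = 31.4/2 = 15.7
Area = √(s(s−a)(s−b)(s−c)) = √(15.7·11.1·0.9·3.7) ≈ √580.319 ≈ 24.0898
r ≈ 24.0898/15.7 ≈ 1.53438

r = 1.534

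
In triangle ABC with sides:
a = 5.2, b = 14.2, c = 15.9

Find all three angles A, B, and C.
Law of cosines for each angle (a² = 27.04, b² = 201.64, c² = 252.81):
cos(A) = (b² + c² − a²)/(2bc) = (201.64 + 252.81 − 27.04)/(2·14.2·15.9) = 427.41/451.56 ≈ 0.946519  ⇒  A ≈ 18.8232°
cos(B) = (a² + c² − b²)/(2ac) = (27.04 + 252.81 − 201.64)/(2·5.2·15.9) = 78.21/165.36 ≈ 0.472968  ⇒  B ≈ 61.7729°
cos(C) = (a² + b² − c²)/(2ab) = (27.04 + 201.64 − 252.81)/(2·5.2·14.2) = -24.13/147.68 ≈ -0.163394  ⇒  C ≈ 99.4039°
Check: A + B + C ≈ 180°

A = 18.82°, B = 61.77°, C = 99.4°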